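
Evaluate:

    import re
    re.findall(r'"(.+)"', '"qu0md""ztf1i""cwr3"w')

['qu0md""ztf1i""cwr3']

Matches: at [0:20] match '"qu0md""ztf1i""cwr3"', group 1 = 'qu0md""ztf1i""cwr3'.
One capturing group, so `findall` returns just the captured substring from the one match — 1 in all.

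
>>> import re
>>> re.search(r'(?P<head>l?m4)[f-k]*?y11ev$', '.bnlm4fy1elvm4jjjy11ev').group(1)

The pattern matches optionally the literal 'l', then the literal 'm4' (captured as 'head'); then zero or more of a character in [f-k] (lazy), then the literal 'y1', then the literal '1ev'; then anchored at the end.
`re.search` scans for the first position where the pattern succeeds.
The match spans [12:22] → 'm4jjjy11ev'.
Captured: group 1 = 'm4'.

'm4'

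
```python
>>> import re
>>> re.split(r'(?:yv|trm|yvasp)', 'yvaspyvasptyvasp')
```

The regex engine tests alternatives in the order written; an earlier branch that matches wins even if a later one would match more.
The string is cut at each match, leaving 4 pieces.

['', 'asp', 'aspt', 'asp']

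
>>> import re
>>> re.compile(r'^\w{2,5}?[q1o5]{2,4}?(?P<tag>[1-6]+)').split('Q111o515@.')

['', '515', '@.']

The pattern matches anchored at the start of the string; then 2 to 5 of a word character (lazy), then 2 to 4 of one of [q1o5] (lazy); then one or more of a character in [1-6] (captured as 'tag').
The `?` after the quantifier makes it lazy — it takes as little as possible before letting the rest of the pattern try.
Matches to split on: at [0:8] → 'Q111o515'.
`re.split` interleaves the captured-group text with the surrounding fragments.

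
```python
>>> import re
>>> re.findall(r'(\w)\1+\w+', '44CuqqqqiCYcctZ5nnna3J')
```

['4']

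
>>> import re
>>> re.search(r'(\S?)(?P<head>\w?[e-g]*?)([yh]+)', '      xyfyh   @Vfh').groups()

The match spans [6:11] → 'xyfyh'.
Captured: group 1 = 'x', group 2 = 'yf', group 3 = 'yh'.

('x', 'yf', 'yh')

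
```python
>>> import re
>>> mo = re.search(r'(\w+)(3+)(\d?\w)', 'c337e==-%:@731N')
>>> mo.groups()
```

The match spans [0:5] → 'c337e'.
Captured: group 1 = 'c3', group 2 = '3', group 3 = '7e'.

('c3', '3', '7e')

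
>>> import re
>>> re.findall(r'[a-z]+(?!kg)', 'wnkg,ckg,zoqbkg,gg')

['wnkg', 'ckg', 'zoqbkg', 'gg']

The negative lookahead/lookbehind blocks any match where the forbidden context is present.
Since nothing is captured, `findall` lists the 4 matched substrings directly.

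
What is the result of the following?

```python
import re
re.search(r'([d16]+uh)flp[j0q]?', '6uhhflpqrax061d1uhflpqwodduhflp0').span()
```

(12, 22)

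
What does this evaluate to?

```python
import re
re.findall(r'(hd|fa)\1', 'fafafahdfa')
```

['fa']

After group 1 captures some text, `\1` only succeeds where that same text appears again.
Scanning left to right: at [0:4] match 'fafa', group 1 = 'fa'.
`findall` collects group 1 from the one match (1 total).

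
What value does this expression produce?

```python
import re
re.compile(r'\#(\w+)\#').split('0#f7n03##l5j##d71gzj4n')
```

`re.split` interleaves the captured-group text with the surrounding fragments.

['0', 'f7n03', '', 'l5j', '#d71gzj4n']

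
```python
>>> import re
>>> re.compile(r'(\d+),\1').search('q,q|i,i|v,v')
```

A backreference is literal: `\1` must see the identical characters the first group matched.
Here nothing in the string fits, so the call returns None.

None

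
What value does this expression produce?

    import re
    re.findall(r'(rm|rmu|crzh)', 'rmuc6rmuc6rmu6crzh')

The regex engine tests alternatives in the order written; an earlier branch that matches wins even if a later one would match more.
Matches: at [0:2] match 'rm', group 1 = 'rm'; at [5:7] match 'rm', group 1 = 'rm'; at [10:12] match 'rm', group 1 = 'rm'; at [14:18] match 'crzh', group 1 = 'crzh'.
Because there's exactly one group, `findall` drops the full match and keeps group 1 from each hit.

['rm', 'rm', 'rm', 'crzh']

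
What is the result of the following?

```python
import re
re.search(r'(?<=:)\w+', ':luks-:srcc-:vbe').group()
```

'luks'

The `(?=…)`/`(?<=…)` assertion just peeks at neighbouring text; it doesn't advance the match position.
The match spans [1:5] → 'luks'.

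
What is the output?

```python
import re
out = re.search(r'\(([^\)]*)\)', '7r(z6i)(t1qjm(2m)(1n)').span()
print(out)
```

The match spans [2:7] → '(z6i)'.

(2, 7)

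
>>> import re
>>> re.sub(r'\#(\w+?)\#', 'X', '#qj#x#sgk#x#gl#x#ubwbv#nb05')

`sub` substitutes 'X' at each match site.

'XxXxXxXnb05'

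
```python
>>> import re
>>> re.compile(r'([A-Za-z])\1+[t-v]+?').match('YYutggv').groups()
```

('Y',)

The match spans [0:3] → 'YYu'.
Captured: group 1 = 'Y'.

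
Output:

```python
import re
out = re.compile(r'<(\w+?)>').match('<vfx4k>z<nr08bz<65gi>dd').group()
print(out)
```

<vfx4k>

`match` is anchored at position 0; if the pattern doesn't fit there, it returns None.
The match spans [0:7] → '<vfx4k>'.
Captured: group 1 = 'vfx4k'.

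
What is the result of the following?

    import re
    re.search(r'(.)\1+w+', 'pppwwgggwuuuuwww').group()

'pppww'

The backreference `\1` re-matches whatever the first group consumed, character for character.
The match spans [0:5] → 'pppww'.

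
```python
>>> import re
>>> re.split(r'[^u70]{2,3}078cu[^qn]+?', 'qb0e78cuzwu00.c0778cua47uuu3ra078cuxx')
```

The `?` after the quantifier makes it lazy — it takes as little as possible before letting the rest of the pattern try.
`split` removes every match and returns the 2 fragments in between.

['qb0e78cuzwu00.c0778cua47uuu', 'x']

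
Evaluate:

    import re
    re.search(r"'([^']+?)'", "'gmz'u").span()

The match spans [0:5] → "'gmz'".

(0, 5)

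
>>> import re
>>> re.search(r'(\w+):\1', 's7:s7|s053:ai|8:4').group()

's7:s7'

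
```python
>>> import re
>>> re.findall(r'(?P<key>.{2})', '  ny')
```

['  ', 'ny']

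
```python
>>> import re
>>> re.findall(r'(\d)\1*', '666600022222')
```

['6', '0', '2']

`\1` is not a pattern — it's the concrete string captured by group 1, re-applied verbatim.
Matches: at [0:4] match '6666', group 1 = '6'; at [4:7] match '000', group 1 = '0'; at [7:12] match '22222', group 1 = '2'.
Because there's exactly one group, `findall` drops the full match and keeps group 1 from each hit.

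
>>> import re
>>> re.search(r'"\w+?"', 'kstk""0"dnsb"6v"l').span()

(5, 8)

The match spans [5:8] → '"0"'.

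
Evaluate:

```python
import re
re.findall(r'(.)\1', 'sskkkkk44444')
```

['s', 'k', 'k', '4', '4']

A backreference is literal: `\1` must see the identical characters the first group matched.
Walking the string: at [0:2] match 'ss', group 1 = 's'; at [2:4] match 'kk', group 1 = 'k'; at [4:6] match 'kk', group 1 = 'k'; at [7:9] match '44', group 1 = '4'; at [9:11] match '44', group 1 = '4'.
`findall` collects group 1 from each match (5 total).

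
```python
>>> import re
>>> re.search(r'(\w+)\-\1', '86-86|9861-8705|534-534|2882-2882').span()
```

(0, 5)

After group 1 captures some text, `\1` only succeeds where that same text appears again.
`search` walks the string left to right and returns the first match it finds.
The match spans [0:5] → '86-86'.
Captured: group 1 = '86'.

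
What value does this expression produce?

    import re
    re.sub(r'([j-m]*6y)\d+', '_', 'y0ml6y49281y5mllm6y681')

'y0_y5_'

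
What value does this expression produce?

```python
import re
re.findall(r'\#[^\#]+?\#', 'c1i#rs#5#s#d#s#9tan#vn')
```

Scanning left to right: at [3:7] → '#rs#'; at [8:11] → '#s#'; at [12:15] → '#s#'.
`findall` yields the raw match text (3 of them) because the pattern has no groups.

['#rs#', '#s#', '#s#']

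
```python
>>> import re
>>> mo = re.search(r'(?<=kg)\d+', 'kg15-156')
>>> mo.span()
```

(2, 4)

The lookaround is zero-width — it requires the adjacent text to match without consuming it, so the asserted text isn't part of the match.
`re.search` tries every starting position until one works.
The match spans [2:4] → '15'.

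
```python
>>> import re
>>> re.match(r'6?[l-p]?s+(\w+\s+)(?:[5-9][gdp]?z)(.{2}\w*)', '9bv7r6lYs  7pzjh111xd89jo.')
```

This matches optionally the literal '6', then optionally a character in [l-p], then one or more of the literal 's'; then one or more of a word character, then one or more of whitespace (captured); then a character in [5-9], then optionally one of [gdp], then the literal 'z' (non-capturing group); then exactly 2 of any character, then zero or more of a word character (captured).
`re.match` only tries the pattern at the start of the string.
Here position 0 doesn't satisfy it, so the call returns None.

None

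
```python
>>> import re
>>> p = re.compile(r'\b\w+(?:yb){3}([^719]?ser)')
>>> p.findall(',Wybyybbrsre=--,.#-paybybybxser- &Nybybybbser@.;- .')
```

One capturing group, so `findall` returns just the captured substring from each match — 2 in all.

['xser', 'bser']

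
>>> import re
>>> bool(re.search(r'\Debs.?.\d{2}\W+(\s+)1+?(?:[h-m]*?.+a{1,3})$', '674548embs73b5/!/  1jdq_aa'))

Pattern: a non-digit, then the literal 'ebs', then optionally any character; then any character, then exactly 2 of a digit, then one or more of a non-word character; then one or more of whitespace (captured); then one or more of a literal '1' (lazy); then zero or more of a character in [h-m] (lazy), then one or more of any character, then 1 to 3 of the literal 'a' (non-capturing group); then anchored at the end.
`search` walks the string left to right and returns the first match it finds.
Here the pattern never matches, so the call returns None, and `bool(None)` is False.

False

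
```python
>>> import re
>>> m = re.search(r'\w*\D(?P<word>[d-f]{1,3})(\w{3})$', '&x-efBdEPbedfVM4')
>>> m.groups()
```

('f', 'VM4')

This matches zero or more of a word character, then a non-digit; then 1 to 3 of a character in [d-f] (captured as 'word'); then exactly 3 of a word character (captured); then anchored at the end.
Unlike `match`, `search` isn't anchored — it looks for the pattern anywhere in the string.
The match spans [3:16] → 'efBdEPbedfVM4'.
Captured: group 1 = 'f', group 2 = 'VM4'.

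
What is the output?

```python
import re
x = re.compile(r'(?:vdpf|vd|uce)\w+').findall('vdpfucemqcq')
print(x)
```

['vdpfucemqcq']

Since nothing is captured, `findall` lists the 1 matched substring directly.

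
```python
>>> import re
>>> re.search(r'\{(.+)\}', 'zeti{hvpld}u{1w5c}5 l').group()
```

'{hvpld}u{1w5c}'

`re.search` scans for the first position where the pattern succeeds.
The match spans [4:18] → '{hvpld}u{1w5c}'.
Captured: group 1 = 'hvpld}u{1w5c'.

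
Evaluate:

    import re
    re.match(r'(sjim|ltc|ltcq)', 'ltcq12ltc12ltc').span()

(0, 3)

`|` is ordered: at each position the engine commits to the first alternative that works.
`re.match` only tries the pattern at the start of the string.
The match spans [0:3] → 'ltc'.
Captured: group 1 = 'ltc'.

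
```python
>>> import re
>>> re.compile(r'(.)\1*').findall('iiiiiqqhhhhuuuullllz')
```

['i', 'q', 'h', 'u', 'l', 'z']

A backreference is literal: `\1` must see the identical characters the first group matched.
Walking the string: at [0:5] match 'iiiii', group 1 = 'i'; at [5:7] match 'qq', group 1 = 'q'; at [7:11] match 'hhhh', group 1 = 'h'; at [11:15] match 'uuuu', group 1 = 'u'; at [15:19] match 'llll', group 1 = 'l'; ….
With a single group, `findall` returns only what that group captured — 6 items.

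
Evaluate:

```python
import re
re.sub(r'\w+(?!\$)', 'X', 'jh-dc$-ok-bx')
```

The negative lookahead/lookbehind blocks any match where the forbidden context is present.
Matches: at [0:2] → 'jh'; at [3:4] → 'd'; at [7:9] → 'ok'; at [10:12] → 'bx'.
Every occurrence is swapped for 'X'.

'X-Xc$-X-X'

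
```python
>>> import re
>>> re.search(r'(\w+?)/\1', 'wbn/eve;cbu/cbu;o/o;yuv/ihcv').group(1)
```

The match spans [8:15] → 'cbu/cbu'.
Captured: group 1 = 'cbu'.

'cbu'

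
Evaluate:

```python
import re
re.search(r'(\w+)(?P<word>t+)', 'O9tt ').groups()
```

('O9t', 't')

The match spans [0:4] → 'O9tt'.
Captured: group 1 = 'O9t', group 2 = 't'.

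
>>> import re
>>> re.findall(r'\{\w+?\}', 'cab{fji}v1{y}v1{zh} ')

Scanning left to right: at [3:8] → '{fji}'; at [10:13] → '{y}'; at [15:19] → '{zh}'.
With no groups in the pattern, `findall` gives back each whole match — 3 here.

['{fji}', '{y}', '{zh}']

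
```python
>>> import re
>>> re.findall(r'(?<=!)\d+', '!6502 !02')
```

['6502', '02']

The lookaround is zero-width — it requires the adjacent text to match without consuming it, so the asserted text isn't part of the match.
Scanning left to right: at [1:5] → '6502'; at [7:9] → '02'.
Since nothing is captured, `findall` lists the 2 matched substrings directly.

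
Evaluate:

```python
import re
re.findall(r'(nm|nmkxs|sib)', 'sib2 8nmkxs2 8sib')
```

['sib', 'nm', 'sib']

Alternation tries branches left to right and keeps the first one that lets the overall match succeed at that position.
Scanning left to right: at [0:3] match 'sib', group 1 = 'sib'; at [6:8] match 'nm', group 1 = 'nm'; at [14:17] match 'sib', group 1 = 'sib'.
Because there's exactly one group, `findall` drops the full match and keeps group 1 from each hit.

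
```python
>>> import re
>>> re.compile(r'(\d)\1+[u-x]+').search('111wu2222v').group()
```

'111wu'

`\1` is not a pattern — it's the concrete string captured by group 1, re-applied verbatim.
`search` walks the string left to right and returns the first match it finds.
The match spans [0:5] → '111wu'.
Captured: group 1 = '1'.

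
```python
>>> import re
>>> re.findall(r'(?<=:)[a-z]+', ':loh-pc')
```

The `(?=…)`/`(?<=…)` assertion just peeks at neighbouring text; it doesn't advance the match position.
Walking the string: at [1:4] → 'loh'.
Since nothing is captured, `findall` lists the 1 matched substring directly.

['loh']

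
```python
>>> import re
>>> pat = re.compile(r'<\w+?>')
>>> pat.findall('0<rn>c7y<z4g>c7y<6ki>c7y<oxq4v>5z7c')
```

['<rn>', '<z4g>', '<6ki>', '<oxq4v>']

Walking the string: at [1:5] → '<rn>'; at [8:13] → '<z4g>'; at [16:21] → '<6ki>'; at [24:31] → '<oxq4v>'.
Since nothing is captured, `findall` lists the 4 matched substrings directly.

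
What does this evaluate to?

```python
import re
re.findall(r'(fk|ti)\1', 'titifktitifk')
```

['ti', 'ti']

`\1` has to match the exact text group 1 already captured.
`findall` collects group 1 from each match (2 total).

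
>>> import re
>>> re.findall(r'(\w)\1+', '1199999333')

['1', '9', '3']

`\1` is not a pattern — it's the concrete string captured by group 1, re-applied verbatim.
`findall` collects group 1 from each match (3 total).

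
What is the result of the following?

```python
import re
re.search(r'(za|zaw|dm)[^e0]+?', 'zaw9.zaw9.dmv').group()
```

'zaw'

Alternation isn't longest-match — the leftmost alternative that fits at this position is chosen.
`re.search` tries every starting position until one works.
The match spans [0:3] → 'zaw'.
Captured: group 1 = 'za'.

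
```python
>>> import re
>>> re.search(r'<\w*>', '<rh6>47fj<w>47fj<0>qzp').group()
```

'<rh6>'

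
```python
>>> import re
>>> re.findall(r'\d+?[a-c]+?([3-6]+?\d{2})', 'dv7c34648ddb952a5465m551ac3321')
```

['346', '546', '332']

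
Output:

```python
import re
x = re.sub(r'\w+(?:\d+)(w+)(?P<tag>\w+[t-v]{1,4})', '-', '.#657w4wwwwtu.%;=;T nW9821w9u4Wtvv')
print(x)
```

Every occurrence is swapped for '-'.

.#-.%;=;T -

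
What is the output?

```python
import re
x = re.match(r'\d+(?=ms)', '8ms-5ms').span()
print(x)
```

Lookahead/lookbehind check context without consuming it, so the matched span excludes the asserted characters.
`re.match` only tries the pattern at the start of the string.
The match spans [0:1] → '8'.

(0, 1)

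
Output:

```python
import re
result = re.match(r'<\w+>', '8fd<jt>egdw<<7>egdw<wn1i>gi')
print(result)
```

None

`match` is anchored at position 0; if the pattern doesn't fit there, it returns None.
Here the string doesn't start with a match, so the call returns None.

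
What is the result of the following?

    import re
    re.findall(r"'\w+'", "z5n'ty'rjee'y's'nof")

["'ty'", "'y'"]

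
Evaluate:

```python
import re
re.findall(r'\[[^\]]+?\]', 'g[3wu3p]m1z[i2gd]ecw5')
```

`findall` yields the raw match text (2 of them) because the pattern has no groups.

['[3wu3p]', '[i2gd]']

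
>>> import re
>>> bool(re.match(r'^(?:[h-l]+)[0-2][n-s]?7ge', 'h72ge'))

False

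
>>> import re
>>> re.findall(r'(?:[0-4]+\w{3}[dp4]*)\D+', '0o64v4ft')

The pattern matches one or more of a character in [0-4], then exactly 3 of a word character, then zero or more of one of [dp4] (non-capturing group); then one or more of a non-digit.
Walking the string: at [0:5] → '0o64v'.
No capturing groups, so `findall` returns the 1 full match string.

['0o64v']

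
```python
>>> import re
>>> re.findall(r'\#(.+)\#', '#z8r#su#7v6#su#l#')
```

['z8r#su#7v6#su#l']

Matches: at [0:17] match '#z8r#su#7v6#su#l#', group 1 = 'z8r#su#7v6#su#l'.
One capturing group, so `findall` returns just the captured substring from the one match — 1 in all.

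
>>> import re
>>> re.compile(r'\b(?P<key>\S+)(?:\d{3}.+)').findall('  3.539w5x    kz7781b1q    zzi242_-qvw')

['3.']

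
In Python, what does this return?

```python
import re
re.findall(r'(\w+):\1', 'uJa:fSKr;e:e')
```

The backreference `\1` re-matches whatever the first group consumed, character for character.
Walking the string: at [9:12] match 'e:e', group 1 = 'e'.
`findall` collects group 1 from the one match (1 total).

['e']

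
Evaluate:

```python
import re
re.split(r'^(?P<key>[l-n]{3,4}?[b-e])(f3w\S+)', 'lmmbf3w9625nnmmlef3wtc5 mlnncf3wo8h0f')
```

`re.split` interleaves the captured-group text with the surrounding fragments.

['', 'lmmb', 'f3w9625nnmmlef3wtc5', ' mlnncf3wo8h0f']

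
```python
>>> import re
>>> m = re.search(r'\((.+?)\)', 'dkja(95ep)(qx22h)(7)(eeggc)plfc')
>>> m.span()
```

With the lazy modifier that quantifier settles for the fewest repetitions that let the rest of the pattern succeed (the atoms after it are unaffected and can still be greedy).
The match spans [4:10] → '(95ep)'.

(4, 10)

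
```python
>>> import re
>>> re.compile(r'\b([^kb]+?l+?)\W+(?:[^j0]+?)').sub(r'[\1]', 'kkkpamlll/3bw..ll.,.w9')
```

'kkkpamlll/3bw[..ll]9'

The replacement refers to a captured group, so each match is rewritten using its own captured text.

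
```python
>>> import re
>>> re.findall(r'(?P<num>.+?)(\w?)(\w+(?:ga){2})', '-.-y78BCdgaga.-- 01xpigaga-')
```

Lazy quantifiers expand one character at a time until the remainder of the pattern can match.
3 groups means each result is a tuple of 3 captured strings — 2 here.

[('-.-', 'y', '78BCdgaga'), ('.-- ', '0', '1xpigaga')]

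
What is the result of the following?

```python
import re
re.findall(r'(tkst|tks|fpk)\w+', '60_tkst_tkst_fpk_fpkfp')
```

Alternation isn't longest-match — the leftmost alternative that fits at this position is chosen.
Scanning left to right: at [3:22] match 'tkst_tkst_fpk_fpkfp', group 1 = 'tkst'.
Because there's exactly one group, `findall` drops the full match and keeps group 1 from the one hit.

['tkst']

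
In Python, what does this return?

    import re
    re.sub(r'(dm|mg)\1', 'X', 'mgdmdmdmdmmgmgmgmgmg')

`\1` is not a pattern — it's the concrete string captured by group 1, re-applied verbatim.
Matches: at [2:6] → 'dmdm'; at [6:10] → 'dmdm'; at [10:14] → 'mgmg'; at [14:18] → 'mgmg'.
Each match is replaced by 'X'.

'mgXXXXmg'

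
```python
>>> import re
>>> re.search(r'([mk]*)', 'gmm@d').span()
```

The match spans [0:0] → ''.

(0, 0)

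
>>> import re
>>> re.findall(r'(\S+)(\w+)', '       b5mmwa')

[('b5mmw', 'a')]

This matches one or more of a non-whitespace character (captured); then one or more of a word character (captured).
`findall` packs the 2 group values into a tuple for every match.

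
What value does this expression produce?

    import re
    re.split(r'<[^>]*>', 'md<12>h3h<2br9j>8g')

The string is cut at each match, leaving 3 pieces.

['md', 'h3h', '8g']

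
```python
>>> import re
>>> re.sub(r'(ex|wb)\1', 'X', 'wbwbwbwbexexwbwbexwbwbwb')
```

'XXXXexXwb'

`\1` has to match the exact text group 1 already captured.
Matches: at [0:4] → 'wbwb'; at [4:8] → 'wbwb'; at [8:12] → 'exex'; at [12:16] → 'wbwb'; at [18:22] → 'wbwb'.
Every occurrence is swapped for 'X'.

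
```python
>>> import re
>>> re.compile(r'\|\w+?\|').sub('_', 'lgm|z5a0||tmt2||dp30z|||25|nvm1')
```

Matches: at [3:9] → '|z5a0|'; at [9:15] → '|tmt2|'; at [15:22] → '|dp30z|'; at [23:27] → '|25|'.
Each match is replaced by '_'.

'lgm___|_nvm1'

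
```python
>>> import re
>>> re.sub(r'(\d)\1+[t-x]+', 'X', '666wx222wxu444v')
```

'XXX'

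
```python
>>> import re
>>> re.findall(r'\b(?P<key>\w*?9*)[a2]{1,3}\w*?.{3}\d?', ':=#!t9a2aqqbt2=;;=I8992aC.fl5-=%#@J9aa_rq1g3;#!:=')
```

['t9', 'I899', 'J9']

Pattern: a word boundary (`\b`, zero-width); then zero or more of a word character (lazy), then zero or more of a literal '9' (captured as 'key'); then 1 to 3 of one of [a2], then zero or more of a word character (lazy); then exactly 3 of any character, then optionally a digit.
Because the quantifier is non-greedy, it stops expanding at the earliest point where the rest of the pattern can succeed.
Matches: at [4:12] match 't9a2aqqb', group 1 = 't9'; at [18:27] match 'I8992aC.f', group 1 = 'I899'; at [34:42] match 'J9aa_rq1', group 1 = 'J9'.
`findall` collects group 1 from each match (3 total).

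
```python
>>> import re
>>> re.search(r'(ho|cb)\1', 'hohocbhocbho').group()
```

'hoho'

`\1` is not a pattern — it's the concrete string captured by group 1, re-applied verbatim.
Unlike `match`, `search` isn't anchored — it looks for the pattern anywhere in the string.
The match spans [0:4] → 'hoho'.
Captured: group 1 = 'ho'.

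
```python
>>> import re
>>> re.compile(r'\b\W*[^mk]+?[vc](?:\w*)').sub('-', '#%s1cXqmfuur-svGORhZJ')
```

The pattern matches a word boundary (`\b`, zero-width); then zero or more of a non-word character, then one or more of any character except [mk] (lazy), then one of [vc]; then zero or more of a word character (non-capturing group).
Matches: at [2:12] → 's1cXqmfuur'; at [12:21] → '-svGORhZJ'.
Every occurrence is swapped for '-'.

'#%--'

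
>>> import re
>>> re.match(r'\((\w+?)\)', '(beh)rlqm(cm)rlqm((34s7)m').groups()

('beh',)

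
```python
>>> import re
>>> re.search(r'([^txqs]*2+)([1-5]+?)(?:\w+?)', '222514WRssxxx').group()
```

The pattern matches zero or more of any character except [txqs], then one or more of the literal '2' (captured); then one or more of a character in [1-5] (lazy) (captured); then one or more of a word character (lazy) (non-capturing group).
Because the quantifier is non-greedy, it stops expanding at the earliest point where the rest of the pattern can succeed.
`search` walks the string left to right and returns the first match it finds.
The match spans [0:5] → '22251'.
Captured: group 1 = '222', group 2 = '5'.

'22251'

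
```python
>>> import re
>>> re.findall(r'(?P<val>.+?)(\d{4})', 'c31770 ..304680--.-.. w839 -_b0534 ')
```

`findall` packs the 2 group values into a tuple for every match.

[('c', '3177'), ('0 ..', '3046'), ('80--.-.. w839 -_b', '0534')]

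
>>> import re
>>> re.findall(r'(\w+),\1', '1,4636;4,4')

['4']

After group 1 captures some text, `\1` only succeeds where that same text appears again.
Scanning left to right: at [7:10] match '4,4', group 1 = '4'.
`findall` collects group 1 from the one match (1 total).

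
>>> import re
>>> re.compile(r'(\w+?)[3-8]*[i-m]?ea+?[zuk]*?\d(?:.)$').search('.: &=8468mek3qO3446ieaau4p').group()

This matches one or more of a word character (lazy) (captured); then zero or more of a character in [3-8], then optionally a character in [i-m], then the literal 'e'; then one or more of the literal 'a' (lazy), then zero or more of one of [zuk] (lazy), then a digit; then any character (non-capturing group); then anchored at the end.
The match spans [5:26] → '8468mek3qO3446ieaau4p'.

'8468mek3qO3446ieaau4p'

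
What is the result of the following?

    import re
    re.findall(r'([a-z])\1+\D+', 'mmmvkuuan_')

`\1` has to match the exact text group 1 already captured.
`findall` collects group 1 from the one match (1 total).

['m']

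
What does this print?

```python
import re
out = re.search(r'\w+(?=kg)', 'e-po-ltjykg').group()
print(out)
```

The positive lookaround only admits positions where the adjacent text matches; those characters stay outside the span.
`re.search` tries every starting position until one works.
The match spans [5:9] → 'ltjy'.

ltjy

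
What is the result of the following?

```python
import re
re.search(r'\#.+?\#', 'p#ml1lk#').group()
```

The match spans [1:8] → '#ml1lk#'.

'#ml1lk#'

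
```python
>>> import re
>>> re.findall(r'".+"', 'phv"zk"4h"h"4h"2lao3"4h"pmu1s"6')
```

With no groups in the pattern, `findall` gives back each whole match — 1 here.

['"zk"4h"h"4h"2lao3"4h"pmu1s"']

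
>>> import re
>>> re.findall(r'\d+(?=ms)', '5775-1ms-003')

['1']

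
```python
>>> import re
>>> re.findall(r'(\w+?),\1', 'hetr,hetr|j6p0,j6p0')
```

`\1` is not a pattern — it's the concrete string captured by group 1, re-applied verbatim.
With a single group, `findall` returns only what that group captured — 2 items.

['hetr', 'j6p0']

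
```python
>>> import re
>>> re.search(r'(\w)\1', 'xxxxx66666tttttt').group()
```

'xx'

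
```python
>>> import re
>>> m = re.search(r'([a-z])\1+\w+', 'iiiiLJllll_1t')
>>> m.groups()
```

The match spans [0:13] → 'iiiiLJllll_1t'.
Captured: group 1 = 'i'.

('i',)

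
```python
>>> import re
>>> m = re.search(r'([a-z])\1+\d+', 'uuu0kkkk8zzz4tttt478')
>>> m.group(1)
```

'u'

The match spans [0:4] → 'uuu0'.
Captured: group 1 = 'u'.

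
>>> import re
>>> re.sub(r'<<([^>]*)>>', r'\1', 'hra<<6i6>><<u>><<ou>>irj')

'hra6i6uouirj'

The replacement refers to a captured group, so each match is rewritten using its own captured text.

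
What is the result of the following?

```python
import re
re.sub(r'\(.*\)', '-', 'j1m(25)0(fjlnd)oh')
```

'j1m-oh'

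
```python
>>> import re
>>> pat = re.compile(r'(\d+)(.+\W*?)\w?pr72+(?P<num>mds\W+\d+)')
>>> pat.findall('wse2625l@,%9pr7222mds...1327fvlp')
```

[('2625', 'l@,%9', 'mds...1327')]

The pattern matches one or more of a digit (captured); then one or more of any character, then zero or more of a non-word character (lazy) (captured); then optionally a word character, then the literal 'pr7', then one or more of a literal '2'; then the literal 'mds', then one or more of a non-word character, then one or more of a digit (captured as 'num').
3 groups means the one result is a tuple of 3 captured strings — 1 here.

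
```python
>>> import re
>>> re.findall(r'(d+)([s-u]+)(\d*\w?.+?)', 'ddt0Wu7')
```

[('dd', 't', '0Wu')]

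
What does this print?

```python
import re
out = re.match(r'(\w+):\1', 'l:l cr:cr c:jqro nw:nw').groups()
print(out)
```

The backreference `\1` re-matches whatever the first group consumed, character for character.
`re.match` won't scan ahead — the pattern has to work from the very first character.
The match spans [0:3] → 'l:l'.
Captured: group 1 = 'l'.

('l',)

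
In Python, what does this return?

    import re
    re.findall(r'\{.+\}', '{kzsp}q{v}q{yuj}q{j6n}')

['{kzsp}q{v}q{yuj}q{j6n}']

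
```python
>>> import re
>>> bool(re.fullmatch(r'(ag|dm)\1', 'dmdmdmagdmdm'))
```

False

After group 1 captures some text, `\1` only succeeds where that same text appears again.
`fullmatch` succeeds only if the pattern covers the string from start to end.
Here the pattern can't cover the whole string, so the call returns None, and `bool(None)` is False.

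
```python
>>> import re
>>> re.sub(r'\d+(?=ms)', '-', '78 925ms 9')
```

'78 -ms 9'

Because the assertion is zero-width, the text it checks is not consumed and won't appear in the result.
`sub` substitutes '-' at each match site.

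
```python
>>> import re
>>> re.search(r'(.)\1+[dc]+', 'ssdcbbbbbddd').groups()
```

('s',)

A backreference is literal: `\1` must see the identical characters the first group matched.
Unlike `match`, `search` isn't anchored — it looks for the pattern anywhere in the string.
The match spans [0:4] → 'ssdc'.
Captured: group 1 = 's'.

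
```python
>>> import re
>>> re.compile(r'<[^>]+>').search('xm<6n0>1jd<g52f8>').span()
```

Unlike `match`, `search` isn't anchored — it looks for the pattern anywhere in the string.
The match spans [2:7] → '<6n0>'.

(2, 7)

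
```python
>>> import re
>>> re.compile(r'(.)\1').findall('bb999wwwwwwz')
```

['b', '9', 'w', 'w', 'w']

The backreference `\1` re-matches whatever the first group consumed, character for character.
Scanning left to right: at [0:2] match 'bb', group 1 = 'b'; at [2:4] match '99', group 1 = '9'; at [5:7] match 'ww', group 1 = 'w'; at [7:9] match 'ww', group 1 = 'w'; at [9:11] match 'ww', group 1 = 'w'.
One capturing group, so `findall` returns just the captured substring from each match — 5 in all.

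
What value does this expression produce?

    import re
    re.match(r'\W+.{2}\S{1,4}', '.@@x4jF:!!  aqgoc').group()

'.@@x4jF:!'

This matches one or more of a non-word character; then exactly 2 of any character; then 1 to 4 of a non-whitespace character.
With `match`, the pattern is implicitly anchored at the beginning.
The match spans [0:9] → '.@@x4jF:!'.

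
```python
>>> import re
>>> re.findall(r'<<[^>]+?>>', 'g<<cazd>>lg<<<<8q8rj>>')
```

['<<cazd>>', '<<<<8q8rj>>']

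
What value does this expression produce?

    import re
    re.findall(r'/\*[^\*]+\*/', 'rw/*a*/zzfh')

['/*a*/']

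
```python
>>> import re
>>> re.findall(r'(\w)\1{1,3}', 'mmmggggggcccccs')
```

`\1` has to match the exact text group 1 already captured.
Matches: at [0:3] match 'mmm', group 1 = 'm'; at [3:7] match 'gggg', group 1 = 'g'; at [7:9] match 'gg', group 1 = 'g'; at [9:13] match 'cccc', group 1 = 'c'.
Because there's exactly one group, `findall` drops the full match and keeps group 1 from each hit.

['m', 'g', 'g', 'c']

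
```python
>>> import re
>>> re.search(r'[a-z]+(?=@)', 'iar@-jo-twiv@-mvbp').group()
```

'iar'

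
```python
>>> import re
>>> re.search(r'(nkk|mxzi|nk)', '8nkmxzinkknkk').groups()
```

('nk',)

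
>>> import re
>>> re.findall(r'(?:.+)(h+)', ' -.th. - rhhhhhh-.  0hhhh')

['h']

The pattern matches one or more of any character (non-capturing group); then one or more of a literal 'h' (captured).
Scanning left to right: at [0:25] match ' -.th. - rhhhhhh-.  0hhhh', group 1 = 'h'.
`findall` collects group 1 from the one match (1 total).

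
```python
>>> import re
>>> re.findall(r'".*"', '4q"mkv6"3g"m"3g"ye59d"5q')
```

Walking the string: at [2:22] → '"mkv6"3g"m"3g"ye59d"'.
With no groups in the pattern, `findall` gives back each whole match — 1 here.

['"mkv6"3g"m"3g"ye59d"']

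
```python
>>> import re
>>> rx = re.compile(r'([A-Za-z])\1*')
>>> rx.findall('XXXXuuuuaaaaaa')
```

The backreference `\1` re-matches whatever the first group consumed, character for character.
Matches: at [0:4] match 'XXXX', group 1 = 'X'; at [4:8] match 'uuuu', group 1 = 'u'; at [8:14] match 'aaaaaa', group 1 = 'a'.
One capturing group, so `findall` returns just the captured substring from each match — 3 in all.

['X', 'u', 'a']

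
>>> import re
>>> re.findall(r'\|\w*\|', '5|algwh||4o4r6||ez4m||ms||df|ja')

No capturing groups, so `findall` returns the 5 full match strings.

['|algwh|', '|4o4r6|', '|ez4m|', '|ms|', '|df|']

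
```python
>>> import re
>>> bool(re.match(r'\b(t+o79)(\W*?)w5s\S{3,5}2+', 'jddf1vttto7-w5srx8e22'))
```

`re.match` only tries the pattern at the start of the string.
Here position 0 doesn't satisfy it, so the call returns None, and `bool(None)` is False.

False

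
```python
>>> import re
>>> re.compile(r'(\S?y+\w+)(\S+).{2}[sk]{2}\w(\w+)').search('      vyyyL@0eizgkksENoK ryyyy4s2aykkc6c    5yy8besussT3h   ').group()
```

Pattern: optionally a non-whitespace character, then one or more of the literal 'y', then one or more of a word character (captured); then one or more of a non-whitespace character (captured); then exactly 2 of any character, then exactly 2 of one of [sk], then a word character; then one or more of a word character (captured).
The match spans [6:24] → 'vyyyL@0eizgkksENoK'.

'vyyyL@0eizgkksENoK'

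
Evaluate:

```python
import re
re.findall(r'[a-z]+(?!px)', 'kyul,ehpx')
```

['kyul', 'ehpx']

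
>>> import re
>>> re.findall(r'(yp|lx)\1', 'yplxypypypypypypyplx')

['yp', 'yp', 'yp']

The backreference `\1` re-matches whatever the first group consumed, character for character.
With a single group, `findall` returns only what that group captured — 3 items.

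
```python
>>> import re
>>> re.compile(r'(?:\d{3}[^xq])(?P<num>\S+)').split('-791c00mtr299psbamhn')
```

['-', '00mtr299psbamhn', '']

Because the pattern has a capturing group, `split` also inserts each captured text between the pieces.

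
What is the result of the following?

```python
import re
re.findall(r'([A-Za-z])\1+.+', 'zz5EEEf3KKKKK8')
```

A backreference is literal: `\1` must see the identical characters the first group matched.
Matches: at [0:14] match 'zz5EEEf3KKKKK8', group 1 = 'z'.
One capturing group, so `findall` returns just the captured substring from the one match — 1 in all.

['z']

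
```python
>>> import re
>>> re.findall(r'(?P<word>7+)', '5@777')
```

`findall` collects group 1 from the one match (1 total).

['777']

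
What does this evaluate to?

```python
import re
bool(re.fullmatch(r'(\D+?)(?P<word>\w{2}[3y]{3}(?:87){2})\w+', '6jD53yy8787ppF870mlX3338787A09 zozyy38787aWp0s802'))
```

False

This matches one or more of a non-digit (lazy) (captured); then exactly 2 of a word character, then exactly 3 of one of [3y], then the literal '87' repeated 2 times (captured as 'word'); then one or more of a word character.
`re.fullmatch` is like wrapping the pattern in `^…$` (in single-line mode).
Here the string isn't matched end-to-end, so the call returns None, and `bool(None)` is False.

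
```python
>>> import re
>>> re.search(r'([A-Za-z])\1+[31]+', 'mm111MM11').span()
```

(0, 5)

`\1` has to match the exact text group 1 already captured.
The match spans [0:5] → 'mm111'.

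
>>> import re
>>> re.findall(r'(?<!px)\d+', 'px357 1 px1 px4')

The negative lookaround is zero-width — it rules out positions where the adjacent text would match, without consuming anything.
Since nothing is captured, `findall` lists the 2 matched substrings directly.

['57', '1']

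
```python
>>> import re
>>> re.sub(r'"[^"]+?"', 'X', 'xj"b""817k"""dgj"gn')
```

'xjXX"Xgn'

Matches: at [2:5] → '"b"'; at [5:11] → '"817k"'; at [12:17] → '"dgj"'.
`sub` substitutes 'X' at each match site.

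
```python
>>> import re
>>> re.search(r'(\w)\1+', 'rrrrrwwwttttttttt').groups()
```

('r',)

After group 1 captures some text, `\1` only succeeds where that same text appears again.
`re.search` scans for the first position where the pattern succeeds.
The match spans [0:5] → 'rrrrr'.
Captured: group 1 = 'r'.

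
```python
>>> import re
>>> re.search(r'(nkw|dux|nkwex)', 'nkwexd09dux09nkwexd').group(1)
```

The regex engine tests alternatives in the order written; an earlier branch that matches wins even if a later one would match more.
`re.search` scans for the first position where the pattern succeeds.
The match spans [0:3] → 'nkw'.
Captured: group 1 = 'nkw'.

'nkw'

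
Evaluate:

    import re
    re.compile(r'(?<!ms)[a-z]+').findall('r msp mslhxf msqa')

['r', 'msp', 'mslhxf', 'msqa']

The negative lookaround is zero-width — it rules out positions where the adjacent text would match, without consuming anything.
Walking the string: at [0:1] → 'r'; at [2:5] → 'msp'; at [6:12] → 'mslhxf'; at [13:17] → 'msqa'.
`findall` yields the raw match text (4 of them) because the pattern has no groups.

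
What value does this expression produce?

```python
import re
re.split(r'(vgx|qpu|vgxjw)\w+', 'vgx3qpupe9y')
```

Matches to split on: at [0:11] → 'vgx3qpupe9y'.
`re.split` interleaves the captured-group text with the surrounding fragments.

['', 'vgx', '']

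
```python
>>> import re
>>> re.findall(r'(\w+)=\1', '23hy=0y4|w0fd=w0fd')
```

['w0fd']

`\1` is not a pattern — it's the concrete string captured by group 1, re-applied verbatim.
Scanning left to right: at [9:18] match 'w0fd=w0fd', group 1 = 'w0fd'.
`findall` collects group 1 from the one match (1 total).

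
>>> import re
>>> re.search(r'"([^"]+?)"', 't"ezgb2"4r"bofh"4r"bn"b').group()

The match spans [1:8] → '"ezgb2"'.

'"ezgb2"'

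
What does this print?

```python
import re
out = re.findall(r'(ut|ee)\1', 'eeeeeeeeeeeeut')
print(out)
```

The backreference `\1` re-matches whatever the first group consumed, character for character.
With a single group, `findall` returns only what that group captured — 3 items.

['ee', 'ee', 'ee']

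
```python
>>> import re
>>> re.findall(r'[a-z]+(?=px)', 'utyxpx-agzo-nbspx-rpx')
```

['utyx', 'nbs', 'r']

Because the assertion is zero-width, the text it checks is not consumed and won't appear in the result.
Scanning left to right: at [0:4] → 'utyx'; at [12:15] → 'nbs'; at [18:19] → 'r'.
Since nothing is captured, `findall` lists the 3 matched substrings directly.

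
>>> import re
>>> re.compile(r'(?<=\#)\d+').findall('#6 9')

Because the assertion is zero-width, the text it checks is not consumed and won't appear in the result.
Matches: at [1:2] → '6'.
Since nothing is captured, `findall` lists the 1 matched substring directly.

['6']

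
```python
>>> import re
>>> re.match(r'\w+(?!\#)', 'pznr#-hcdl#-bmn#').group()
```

'pzn'

A negative assertion filters positions out without eating any characters.
`re.match` only tries the pattern at the start of the string.
The match spans [0:3] → 'pzn'.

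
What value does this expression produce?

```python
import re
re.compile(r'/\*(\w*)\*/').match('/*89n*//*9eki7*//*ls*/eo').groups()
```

('89n',)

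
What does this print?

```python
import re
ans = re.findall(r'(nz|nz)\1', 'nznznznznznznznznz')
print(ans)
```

After group 1 captures some text, `\1` only succeeds where that same text appears again.
Matches: at [0:4] match 'nznz', group 1 = 'nz'; at [4:8] match 'nznz', group 1 = 'nz'; at [8:12] match 'nznz', group 1 = 'nz'; at [12:16] match 'nznz', group 1 = 'nz'.
`findall` collects group 1 from each match (4 total).

['nz', 'nz', 'nz', 'nz']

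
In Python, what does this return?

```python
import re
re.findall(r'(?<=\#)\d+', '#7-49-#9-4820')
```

['7', '9']

Lookahead/lookbehind check context without consuming it, so the matched span excludes the asserted characters.
With no groups in the pattern, `findall` gives back each whole match — 2 here.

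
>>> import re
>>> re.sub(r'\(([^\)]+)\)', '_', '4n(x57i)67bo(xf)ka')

'4n_67bo_ka'

Matches: at [2:8] → '(x57i)'; at [12:16] → '(xf)'.
`sub` substitutes '_' at each match site.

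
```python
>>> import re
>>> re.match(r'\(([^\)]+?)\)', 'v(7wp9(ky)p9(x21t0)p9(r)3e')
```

`re.match` won't scan ahead — the pattern has to work from the very first character.
Here the pattern fails at index 0, so the call returns None.

None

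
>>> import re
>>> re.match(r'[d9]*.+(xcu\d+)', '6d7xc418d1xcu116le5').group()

'6d7xc418d1xcu116'

With `match`, the pattern is implicitly anchored at the beginning.
The match spans [0:16] → '6d7xc418d1xcu116'.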